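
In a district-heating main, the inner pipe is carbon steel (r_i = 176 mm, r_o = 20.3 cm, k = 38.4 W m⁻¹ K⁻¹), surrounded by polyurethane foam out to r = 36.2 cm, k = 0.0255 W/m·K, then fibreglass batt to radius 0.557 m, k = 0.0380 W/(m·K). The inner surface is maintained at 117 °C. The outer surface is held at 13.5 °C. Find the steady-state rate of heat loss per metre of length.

Q' = 19.1 W/m

Series thermal resistances, inner to outer:
  R'_carbon steel = ln(0.203/0.176)/(2πk) = 0.1427/(2π·38.4) = 5.915×10^-4 m·K/W
  R'_polyurethane foam = ln(0.362/0.203)/(2πk) = 0.5784/(2π·0.0255) = 3.610 m·K/W
  R'_fibreglass batt = ln(0.557/0.362)/(2πk) = 0.4309/(2π·0.0380) = 1.805 m·K/W
ΣR = 5.915×10^-4 + 3.610 + 1.805 = 5.416 m·K/W
Q' = ΔT/ΣR = (117 °C − 13.5 °C)/5.416 = 19.1 W/m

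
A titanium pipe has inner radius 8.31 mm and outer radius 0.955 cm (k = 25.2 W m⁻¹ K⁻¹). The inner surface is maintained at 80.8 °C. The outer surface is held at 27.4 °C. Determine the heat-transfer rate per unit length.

Q' = 2πk·ΔT/ln(r₂/r₁) = 2π × 25.2 × 53.4 / ln(0.00955/0.00831) = 60800 W/m

Q' = 60.8 kW/m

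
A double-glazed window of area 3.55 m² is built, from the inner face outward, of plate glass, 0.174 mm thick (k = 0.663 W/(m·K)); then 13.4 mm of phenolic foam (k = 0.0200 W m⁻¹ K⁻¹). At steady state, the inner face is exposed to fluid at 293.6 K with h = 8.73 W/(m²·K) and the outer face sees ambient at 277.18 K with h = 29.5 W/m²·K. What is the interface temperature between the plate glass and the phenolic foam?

T = 291.3 K

Series thermal resistances, inner to outer:
  R_conv,in = 1/(hA) = 1/(8.73·3.55) = 0.03227 K/W
  R_plate glass = L/(kA) = 1.74×10^-4/(0.663·3.55) = 7.393×10^-5 K/W
  R_phenolic foam = L/(kA) = 0.0134/(0.0200·3.55) = 0.1887 K/W
  R_conv,out = 1/(hA) = 1/(29.5·3.55) = 0.009549 K/W
ΣR = 0.03227 + 7.393×10^-5 + 0.1887 + 0.009549 = 0.2306 K/W
Q = ΔT/ΣR = (293.6 K − 277.18 K)/0.2306 = 71.21 W
From the inner boundary to the plate glass/phenolic foam interface, ΣR_partial = 0.03234 K/W.
T_interface = T_in − Q·ΣR_partial = 293.6 K − (71.21)(0.03234) = 291.3 K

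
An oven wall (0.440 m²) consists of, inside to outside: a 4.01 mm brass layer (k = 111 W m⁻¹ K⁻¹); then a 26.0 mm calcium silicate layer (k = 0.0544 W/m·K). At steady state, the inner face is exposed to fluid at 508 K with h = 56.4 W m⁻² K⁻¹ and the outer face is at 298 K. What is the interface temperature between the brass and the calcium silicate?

Treat each layer as a resistance in series:
  R_conv,in = 1/(hA) = 1/(56.4·0.440) = 0.04030 K/W
  R_brass = L/(kA) = 0.00401/(111·0.440) = 8.210×10^-5 K/W
  R_calcium silicate = L/(kA) = 0.0260/(0.0544·0.440) = 1.086 K/W
ΣR = 0.04030 + 8.210×10^-5 + 1.086 = 1.126 K/W
Q = ΔT/ΣR = (508 K − 298 K)/1.126 = 186.5 W
From the inner boundary to the brass/calcium silicate interface, ΣR_partial = 0.04038 K/W.
T_interface = T_in − Q·ΣR_partial = 508 K − (186.5)(0.04038) = 500 K

T = 500 K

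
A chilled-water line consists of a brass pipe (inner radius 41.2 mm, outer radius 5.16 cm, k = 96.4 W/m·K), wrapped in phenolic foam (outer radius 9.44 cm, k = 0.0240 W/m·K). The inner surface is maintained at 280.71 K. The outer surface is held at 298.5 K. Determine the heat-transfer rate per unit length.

Q' = 4.44 W/m

Series thermal resistances, inner to outer:
  R'_brass = ln(0.0516/0.0412)/(2πk) = 0.2251/(2π·96.4) = 3.716×10^-4 m·K/W
  R'_phenolic foam = ln(0.0944/0.0516)/(2πk) = 0.6040/(2π·0.0240) = 4.006 m·K/W
ΣR = 3.716×10^-4 + 4.006 = 4.006 m·K/W
Q' = ΔT/ΣR = (280.71 K − 298.5 K)/4.006 = -4.44 W/m
(Negative Q' ⇒ heat flows inward; heat gain = 4.44 W/m.)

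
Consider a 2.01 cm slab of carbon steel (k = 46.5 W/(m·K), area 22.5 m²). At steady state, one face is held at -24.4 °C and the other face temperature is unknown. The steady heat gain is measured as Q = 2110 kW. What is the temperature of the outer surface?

T_out = 16.1 °C

Series resistances:
  R_carbon steel = L/(kA) = 0.0201/(46.5·22.5) = 1.921×10^-5 K/W
ΣR = 1.921×10^-5 K/W
ΔT = Q·ΣR = 2.11×10^6 × 1.921×10^-5 = 40.53 K
Heat flows inward, so T_out = T_in + ΔT = -24.4 + 40.53 = 16.1 °C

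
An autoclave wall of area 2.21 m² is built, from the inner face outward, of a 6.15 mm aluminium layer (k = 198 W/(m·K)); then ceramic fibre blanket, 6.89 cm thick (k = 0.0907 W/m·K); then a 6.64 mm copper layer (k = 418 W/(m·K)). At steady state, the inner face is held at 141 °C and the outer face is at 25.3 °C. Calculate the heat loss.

Resistance network (inner→outer):
  R_aluminium = L/(kA) = 0.00615/(198·2.21) = 1.405×10^-5 K/W
  R_ceramic fibre blanket = L/(kA) = 0.0689/(0.0907·2.21) = 0.3437 K/W
  R_copper = L/(kA) = 0.00664/(418·2.21) = 7.188×10^-6 K/W
ΣR = 1.405×10^-5 + 0.3437 + 7.188×10^-6 = 0.3437 K/W
Q = ΔT/ΣR = (141 °C − 25.3 °C)/0.3437 = 337 W

Q = 337 W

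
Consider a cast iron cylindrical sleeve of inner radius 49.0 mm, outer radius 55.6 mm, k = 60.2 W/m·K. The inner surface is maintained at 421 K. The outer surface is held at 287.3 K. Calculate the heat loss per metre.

Q' = 2πk·ΔT/ln(r₂/r₁) = 2π × 60.2 × 133.7 / ln(0.0556/0.0490) = 4.00×10^5 W/m

Q' = 400 kW/m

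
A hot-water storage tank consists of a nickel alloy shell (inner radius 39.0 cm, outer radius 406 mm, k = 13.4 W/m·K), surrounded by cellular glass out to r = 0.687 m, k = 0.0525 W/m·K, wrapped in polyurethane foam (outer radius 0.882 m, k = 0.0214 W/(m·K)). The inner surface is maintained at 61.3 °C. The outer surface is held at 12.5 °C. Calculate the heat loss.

Resistance network (inner→outer):
  R_nickel alloy = (1/0.390 − 1/0.406)/(4πk) = 0.1010/(4π·13.4) = 6.001×10^-4 K/W
  R_cellular glass = (1/0.406 − 1/0.687)/(4πk) = 1.007/(4π·0.0525) = 1.527 K/W
  R_polyurethane foam = (1/0.687 − 1/0.882)/(4πk) = 0.3218/(4π·0.0214) = 1.197 K/W
ΣR = 6.001×10^-4 + 1.527 + 1.197 = 2.725 K/W
Q = ΔT/ΣR = (61.3 °C − 12.5 °C)/2.725 = 17.9 W

Q = 17.9 W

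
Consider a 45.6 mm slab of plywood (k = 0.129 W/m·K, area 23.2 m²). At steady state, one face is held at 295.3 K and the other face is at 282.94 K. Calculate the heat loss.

Q = 811 W

Q = kA·ΔT/L = 0.129 × 23.2 × |295.3 K − 282.94 K| / 0.0456 = 811 W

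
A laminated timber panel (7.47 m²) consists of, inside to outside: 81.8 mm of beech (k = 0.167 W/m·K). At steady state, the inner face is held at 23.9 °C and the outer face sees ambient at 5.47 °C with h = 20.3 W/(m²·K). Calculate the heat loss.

Q = 255 W

Series thermal resistances, inner to outer:
  R_beech = L/(kA) = 0.0818/(0.167·7.47) = 0.06557 K/W
  R_conv,out = 1/(hA) = 1/(20.3·7.47) = 0.006595 K/W
ΣR = 0.06557 + 0.006595 = 0.07217 K/W
Q = ΔT/ΣR = (23.9 °C − 5.47 °C)/0.07217 = 255 W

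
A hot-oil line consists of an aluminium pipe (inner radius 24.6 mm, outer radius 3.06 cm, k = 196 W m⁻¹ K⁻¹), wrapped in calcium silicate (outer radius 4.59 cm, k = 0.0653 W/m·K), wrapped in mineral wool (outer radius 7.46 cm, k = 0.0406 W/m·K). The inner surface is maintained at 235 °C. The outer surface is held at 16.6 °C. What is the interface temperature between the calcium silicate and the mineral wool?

T = 160 °C

Resistance network (inner→outer):
  R'_aluminium = ln(0.0306/0.0246)/(2πk) = 0.2183/(2π·196) = 1.772×10^-4 m·K/W
  R'_calcium silicate = ln(0.0459/0.0306)/(2πk) = 0.4055/(2π·0.0653) = 0.9882 m·K/W
  R'_mineral wool = ln(0.0746/0.0459)/(2πk) = 0.4857/(2π·0.0406) = 1.904 m·K/W
ΣR = 1.772×10^-4 + 0.9882 + 1.904 = 2.892 m·K/W
Q' = ΔT/ΣR = (235 °C − 16.6 °C)/2.892 = 75.52 W/m
From the inner boundary to the calcium silicate/mineral wool interface, ΣR_partial = 0.9884 m·K/W.
T_interface = T_in − Q'·ΣR_partial = 235 °C − (75.52)(0.9884) = 160 °C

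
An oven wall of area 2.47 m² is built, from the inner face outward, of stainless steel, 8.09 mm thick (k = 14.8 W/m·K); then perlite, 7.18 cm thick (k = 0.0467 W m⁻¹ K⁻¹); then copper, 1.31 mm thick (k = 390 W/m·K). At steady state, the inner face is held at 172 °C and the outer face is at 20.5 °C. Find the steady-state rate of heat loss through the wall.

Q = 243 W

Treat each layer as a resistance in series:
  R_stainless steel = L/(kA) = 0.00809/(14.8·2.47) = 2.213×10^-4 K/W
  R_perlite = L/(kA) = 0.0718/(0.0467·2.47) = 0.6225 K/W
  R_copper = L/(kA) = 0.00131/(390·2.47) = 1.360×10^-6 K/W
ΣR = 2.213×10^-4 + 0.6225 + 1.360×10^-6 = 0.6227 K/W
Q = ΔT/ΣR = (172 °C − 20.5 °C)/0.6227 = 243 W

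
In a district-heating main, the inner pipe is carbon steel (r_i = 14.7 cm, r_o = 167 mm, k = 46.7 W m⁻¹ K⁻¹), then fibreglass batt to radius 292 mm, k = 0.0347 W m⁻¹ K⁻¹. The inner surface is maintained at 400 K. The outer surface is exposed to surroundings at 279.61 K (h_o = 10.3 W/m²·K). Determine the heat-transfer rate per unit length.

Treat each layer as a resistance in series:
  R'_carbon steel = ln(0.167/0.147)/(2πk) = 0.1276/(2π·46.7) = 4.347×10^-4 m·K/W
  R'_fibreglass batt = ln(0.292/0.167)/(2πk) = 0.5588/(2π·0.0347) = 2.563 m·K/W
  R'_conv,out = 1/(2πr h) = 1/(2π·0.292·10.3) = 0.05292 m·K/W
ΣR = 4.347×10^-4 + 2.563 + 0.05292 = 2.616 m·K/W
Q' = ΔT/ΣR = (400 K − 279.61 K)/2.616 = 46.0 W/m

Q' = 46.0 W/m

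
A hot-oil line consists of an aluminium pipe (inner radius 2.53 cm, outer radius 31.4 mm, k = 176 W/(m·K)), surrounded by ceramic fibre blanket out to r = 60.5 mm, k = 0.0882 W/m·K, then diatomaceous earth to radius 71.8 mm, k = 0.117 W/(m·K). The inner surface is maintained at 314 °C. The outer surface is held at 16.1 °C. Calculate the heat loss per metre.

Q' = 210 W/m

Treat each layer as a resistance in series:
  R'_aluminium = ln(0.0314/0.0253)/(2πk) = 0.2160/(2π·176) = 1.953×10^-4 m·K/W
  R'_ceramic fibre blanket = ln(0.0605/0.0314)/(2πk) = 0.6558/(2π·0.0882) = 1.183 m·K/W
  R'_diatomaceous earth = ln(0.0718/0.0605)/(2πk) = 0.1712/(2π·0.117) = 0.2329 m·K/W
ΣR = 1.953×10^-4 + 1.183 + 0.2329 = 1.416 m·K/W
Q' = ΔT/ΣR = (314 °C − 16.1 °C)/1.416 = 210 W/m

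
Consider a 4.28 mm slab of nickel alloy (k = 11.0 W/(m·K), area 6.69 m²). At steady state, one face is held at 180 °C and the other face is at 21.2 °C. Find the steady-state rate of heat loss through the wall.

Q = 2730 kW

Q = kA·ΔT/L = 11.0 × 6.69 × |180 °C − 21.2 °C| / 0.00428 = 2.73×10^6 W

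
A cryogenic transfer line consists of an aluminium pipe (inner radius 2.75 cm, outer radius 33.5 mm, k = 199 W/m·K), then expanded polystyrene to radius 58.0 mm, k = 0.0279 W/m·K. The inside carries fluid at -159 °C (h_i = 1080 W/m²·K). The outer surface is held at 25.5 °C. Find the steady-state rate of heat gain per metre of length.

Series thermal resistances, inner to outer:
  R'_conv,in = 1/(2πr h) = 1/(2π·0.0275·1080) = 0.005359 m·K/W
  R'_aluminium = ln(0.0335/0.0275)/(2πk) = 0.1974/(2π·199) = 1.578×10^-4 m·K/W
  R'_expanded polystyrene = ln(0.0580/0.0335)/(2πk) = 0.5489/(2π·0.0279) = 3.131 m·K/W
ΣR = 0.005359 + 1.578×10^-4 + 3.131 = 3.137 m·K/W
Q' = ΔT/ΣR = (-159 °C − 25.5 °C)/3.137 = -58.8 W/m
(Negative Q' ⇒ heat flows inward; heat gain = 58.8 W/m.)

Q' = 58.8 W/m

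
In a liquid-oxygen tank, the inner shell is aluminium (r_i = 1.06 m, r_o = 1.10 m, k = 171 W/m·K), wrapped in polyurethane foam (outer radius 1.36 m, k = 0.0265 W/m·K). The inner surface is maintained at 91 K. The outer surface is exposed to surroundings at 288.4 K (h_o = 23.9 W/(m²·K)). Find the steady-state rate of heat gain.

Treat each layer as a resistance in series:
  R_aluminium = (1/1.06 − 1/1.10)/(4πk) = 0.03431/(4π·171) = 1.596×10^-5 K/W
  R_polyurethane foam = (1/1.10 − 1/1.36)/(4πk) = 0.1738/(4π·0.0265) = 0.5219 K/W
  R_conv,out = 1/(4πr²h) = 1/(4π·1.36²·23.9) = 0.001800 K/W
ΣR = 1.596×10^-5 + 0.5219 + 0.001800 = 0.5237 K/W
Q = ΔT/ΣR = (91 K − 288.4 K)/0.5237 = -377 W
(Negative Q ⇒ heat flows inward; heat gain = 377 W.)

Q = 377 W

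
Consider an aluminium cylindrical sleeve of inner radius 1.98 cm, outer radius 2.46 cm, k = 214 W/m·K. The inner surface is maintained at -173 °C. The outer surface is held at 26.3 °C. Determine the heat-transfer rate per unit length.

Q' = 1.23×10^6 W/m

Q' = 2πk·ΔT/ln(r₂/r₁) = 2π × 214 × 199.3 / ln(0.0246/0.0198) = 1.23×10^6 W/m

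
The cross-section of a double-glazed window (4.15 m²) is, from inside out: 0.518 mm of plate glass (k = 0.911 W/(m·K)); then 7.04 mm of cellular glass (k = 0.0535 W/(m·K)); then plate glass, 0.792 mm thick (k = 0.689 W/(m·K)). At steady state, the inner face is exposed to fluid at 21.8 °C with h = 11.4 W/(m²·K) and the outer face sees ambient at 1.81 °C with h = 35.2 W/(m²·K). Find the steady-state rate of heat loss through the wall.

Q = 333 W

Series thermal resistances, inner to outer:
  R_conv,in = 1/(hA) = 1/(11.4·4.15) = 0.02114 K/W
  R_plate glass = L/(kA) = 5.18×10^-4/(0.911·4.15) = 1.370×10^-4 K/W
  R_cellular glass = L/(kA) = 0.00704/(0.0535·4.15) = 0.03171 K/W
  R_plate glass = L/(kA) = 7.92×10^-4/(0.689·4.15) = 2.770×10^-4 K/W
  R_conv,out = 1/(hA) = 1/(35.2·4.15) = 0.006846 K/W
ΣR = 0.02114 + 1.370×10^-4 + 0.03171 + 2.770×10^-4 + 0.006846 = 0.06011 K/W
Q = ΔT/ΣR = (21.8 °C − 1.81 °C)/0.06011 = 333 W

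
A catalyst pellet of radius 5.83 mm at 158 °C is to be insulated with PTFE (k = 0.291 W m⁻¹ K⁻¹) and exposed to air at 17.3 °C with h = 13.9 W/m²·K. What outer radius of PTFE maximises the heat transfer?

For a sphere, r_cr = 2k_ins/h = 2·0.291/13.9 = 0.0419 m = 4.19 cm

r_cr = 4.19 cm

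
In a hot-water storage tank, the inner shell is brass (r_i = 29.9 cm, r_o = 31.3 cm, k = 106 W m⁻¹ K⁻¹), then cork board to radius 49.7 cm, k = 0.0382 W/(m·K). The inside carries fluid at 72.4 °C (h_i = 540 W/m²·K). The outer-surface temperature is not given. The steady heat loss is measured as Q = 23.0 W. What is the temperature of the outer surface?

Sum the resistances:
  R_conv,in = 1/(4πr²h) = 1/(4π·0.299²·540) = 0.001648 K/W
  R_brass = (1/0.299 − 1/0.313)/(4πk) = 0.1496/(4π·106) = 1.123×10^-4 K/W
  R_cork board = (1/0.313 − 1/0.497)/(4πk) = 1.183/(4π·0.0382) = 2.464 K/W
ΣR = 2.466 K/W
ΔT = Q·ΣR = 23.0 × 2.466 = 56.72 K
Heat flows outward, so T_out = T_in − ΔT = 72.4 − 56.72 = 15.7 °C

T_out = 15.7 °C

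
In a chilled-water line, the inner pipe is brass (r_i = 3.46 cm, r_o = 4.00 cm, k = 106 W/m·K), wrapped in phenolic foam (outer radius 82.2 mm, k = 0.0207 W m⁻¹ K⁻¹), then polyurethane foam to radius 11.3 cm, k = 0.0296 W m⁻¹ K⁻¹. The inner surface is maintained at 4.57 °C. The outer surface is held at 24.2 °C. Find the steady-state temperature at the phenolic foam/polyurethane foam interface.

T = 19.6 °C

Resistance network (inner→outer):
  R'_brass = ln(0.0400/0.0346)/(2πk) = 0.1450/(2π·106) = 2.178×10^-4 m·K/W
  R'_phenolic foam = ln(0.0822/0.0400)/(2πk) = 0.7203/(2π·0.0207) = 5.538 m·K/W
  R'_polyurethane foam = ln(0.113/0.0822)/(2πk) = 0.3182/(2π·0.0296) = 1.711 m·K/W
ΣR = 2.178×10^-4 + 5.538 + 1.711 = 7.249 m·K/W
Q' = ΔT/ΣR = (4.57 °C − 24.2 °C)/7.249 = -2.708 W/m
From the inner boundary to the phenolic foam/polyurethane foam interface, ΣR_partial = 5.538 m·K/W.
T_interface = T_in − Q'·ΣR_partial = 4.57 °C − (-2.708)(5.538) = 19.6 °C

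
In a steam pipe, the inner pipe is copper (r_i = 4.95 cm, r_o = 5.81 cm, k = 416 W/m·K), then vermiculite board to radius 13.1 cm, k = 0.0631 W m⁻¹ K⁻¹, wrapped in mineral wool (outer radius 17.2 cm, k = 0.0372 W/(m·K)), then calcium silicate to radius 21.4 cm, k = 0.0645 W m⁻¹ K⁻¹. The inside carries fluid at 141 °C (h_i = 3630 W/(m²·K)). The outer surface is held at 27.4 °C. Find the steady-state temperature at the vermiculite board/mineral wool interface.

Treat each layer as a resistance in series:
  R'_conv,in = 1/(2πr h) = 1/(2π·0.0495·3630) = 8.857×10^-4 m·K/W
  R'_copper = ln(0.0581/0.0495)/(2πk) = 0.1602/(2π·416) = 6.129×10^-5 m·K/W
  R'_vermiculite board = ln(0.131/0.0581)/(2πk) = 0.8130/(2π·0.0631) = 2.051 m·K/W
  R'_mineral wool = ln(0.172/0.131)/(2πk) = 0.2723/(2π·0.0372) = 1.165 m·K/W
  R'_calcium silicate = ln(0.214/0.172)/(2πk) = 0.2185/(2π·0.0645) = 0.5391 m·K/W
ΣR = 8.857×10^-4 + 6.129×10^-5 + 2.051 + 1.165 + 0.5391 = 3.756 m·K/W
Q' = ΔT/ΣR = (141 °C − 27.4 °C)/3.756 = 30.24 W/m
From the inner boundary to the vermiculite board/mineral wool interface, ΣR_partial = 2.052 m·K/W.
T_interface = T_in − Q'·ΣR_partial = 141 °C − (30.24)(2.052) = 78.9 °C

T = 78.9 °C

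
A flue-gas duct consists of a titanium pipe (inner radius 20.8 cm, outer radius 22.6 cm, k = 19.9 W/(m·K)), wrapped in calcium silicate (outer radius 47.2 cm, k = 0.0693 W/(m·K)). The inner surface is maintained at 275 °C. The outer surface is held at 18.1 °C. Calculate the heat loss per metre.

Resistance network (inner→outer):
  R'_titanium = ln(0.226/0.208)/(2πk) = 0.08300/(2π·19.9) = 6.638×10^-4 m·K/W
  R'_calcium silicate = ln(0.472/0.226)/(2πk) = 0.7364/(2π·0.0693) = 1.691 m·K/W
ΣR = 6.638×10^-4 + 1.691 = 1.692 m·K/W
Q' = ΔT/ΣR = (275 °C − 18.1 °C)/1.692 = 152 W/m

Q' = 152 W/m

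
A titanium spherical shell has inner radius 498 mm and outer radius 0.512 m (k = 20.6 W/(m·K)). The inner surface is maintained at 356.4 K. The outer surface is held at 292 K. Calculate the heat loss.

Q = 304 kW

Q = 4πk·ΔT/(1/r₁ − 1/r₂) = 4π × 20.6 × 64.4 / (1/0.498 − 1/0.512) = 3.04×10^5 W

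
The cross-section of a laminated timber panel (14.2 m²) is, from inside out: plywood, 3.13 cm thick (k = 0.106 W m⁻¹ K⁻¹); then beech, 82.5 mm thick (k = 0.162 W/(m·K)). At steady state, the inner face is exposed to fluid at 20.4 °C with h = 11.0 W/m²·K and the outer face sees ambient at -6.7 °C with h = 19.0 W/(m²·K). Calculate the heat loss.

Resistance network (inner→outer):
  R_conv,in = 1/(hA) = 1/(11.0·14.2) = 0.006402 K/W
  R_plywood = L/(kA) = 0.0313/(0.106·14.2) = 0.02079 K/W
  R_beech = L/(kA) = 0.0825/(0.162·14.2) = 0.03586 K/W
  R_conv,out = 1/(hA) = 1/(19.0·14.2) = 0.003706 K/W
ΣR = 0.006402 + 0.02079 + 0.03586 + 0.003706 = 0.06676 K/W
Q = ΔT/ΣR = (20.4 °C − -6.7 °C)/0.06676 = 406 W

Q = 406 W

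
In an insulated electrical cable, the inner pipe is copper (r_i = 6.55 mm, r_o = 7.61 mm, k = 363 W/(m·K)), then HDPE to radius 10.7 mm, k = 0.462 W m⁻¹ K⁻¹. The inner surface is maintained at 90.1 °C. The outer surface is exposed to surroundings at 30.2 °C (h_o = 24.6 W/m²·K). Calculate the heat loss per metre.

Q' = 83.0 W/m

Resistance network (inner→outer):
  R'_copper = ln(0.00761/0.00655)/(2πk) = 0.1500/(2π·363) = 6.577×10^-5 m·K/W
  R'_HDPE = ln(0.0107/0.00761)/(2πk) = 0.3408/(2π·0.462) = 0.1174 m·K/W
  R'_conv,out = 1/(2πr h) = 1/(2π·0.0107·24.6) = 0.6046 m·K/W
ΣR = 6.577×10^-5 + 0.1174 + 0.6046 = 0.7221 m·K/W
Q' = ΔT/ΣR = (90.1 °C − 30.2 °C)/0.7221 = 83.0 W/m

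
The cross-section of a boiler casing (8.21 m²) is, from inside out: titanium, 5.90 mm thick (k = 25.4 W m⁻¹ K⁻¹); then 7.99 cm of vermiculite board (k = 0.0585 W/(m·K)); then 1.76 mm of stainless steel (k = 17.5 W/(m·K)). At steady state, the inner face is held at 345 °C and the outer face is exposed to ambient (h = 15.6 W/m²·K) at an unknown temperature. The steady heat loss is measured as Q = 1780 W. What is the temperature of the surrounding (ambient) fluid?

Series resistances:
  R_titanium = L/(kA) = 0.00590/(25.4·8.21) = 2.829×10^-5 K/W
  R_vermiculite board = L/(kA) = 0.0799/(0.0585·8.21) = 0.1664 K/W
  R_stainless steel = L/(kA) = 0.00176/(17.5·8.21) = 1.225×10^-5 K/W
  R_conv,out = 1/(hA) = 1/(15.6·8.21) = 0.007808 K/W
ΣR = 0.1742 K/W
ΔT = Q·ΣR = 1780 × 0.1742 = 310.1 K
Heat flows outward, so T_out = T_in − ΔT = 345 − 310.1 = 34.9 °C

T_out = 34.9 °C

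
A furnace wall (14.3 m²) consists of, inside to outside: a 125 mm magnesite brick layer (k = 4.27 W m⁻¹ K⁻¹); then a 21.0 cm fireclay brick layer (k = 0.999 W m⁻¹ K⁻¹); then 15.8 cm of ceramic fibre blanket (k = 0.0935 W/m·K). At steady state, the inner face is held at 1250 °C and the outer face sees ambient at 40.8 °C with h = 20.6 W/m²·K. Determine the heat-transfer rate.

Treat each layer as a resistance in series:
  R_magnesite brick = L/(kA) = 0.125/(4.27·14.3) = 0.002047 K/W
  R_fireclay brick = L/(kA) = 0.210/(0.999·14.3) = 0.01470 K/W
  R_ceramic fibre blanket = L/(kA) = 0.158/(0.0935·14.3) = 0.1182 K/W
  R_conv,out = 1/(hA) = 1/(20.6·14.3) = 0.003395 K/W
ΣR = 0.002047 + 0.01470 + 0.1182 + 0.003395 = 0.1383 K/W
Q = ΔT/ΣR = (1250 °C − 40.8 °C)/0.1383 = 8740 W

Q = 8740 W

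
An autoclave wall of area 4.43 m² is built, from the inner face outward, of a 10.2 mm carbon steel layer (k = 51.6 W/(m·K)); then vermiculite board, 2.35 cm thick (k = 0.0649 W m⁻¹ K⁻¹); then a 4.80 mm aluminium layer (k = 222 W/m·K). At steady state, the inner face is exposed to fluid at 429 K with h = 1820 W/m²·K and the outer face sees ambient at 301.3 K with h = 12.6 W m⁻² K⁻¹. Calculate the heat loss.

Q = 1280 W

Resistance network (inner→outer):
  R_conv,in = 1/(hA) = 1/(1820·4.43) = 1.240×10^-4 K/W
  R_carbon steel = L/(kA) = 0.0102/(51.6·4.43) = 4.462×10^-5 K/W
  R_vermiculite board = L/(kA) = 0.0235/(0.0649·4.43) = 0.08174 K/W
  R_aluminium = L/(kA) = 0.00480/(222·4.43) = 4.881×10^-6 K/W
  R_conv,out = 1/(hA) = 1/(12.6·4.43) = 0.01792 K/W
ΣR = 1.240×10^-4 + 4.462×10^-5 + 0.08174 + 4.881×10^-6 + 0.01792 = 0.09983 K/W
Q = ΔT/ΣR = (429 K − 301.3 K)/0.09983 = 1280 W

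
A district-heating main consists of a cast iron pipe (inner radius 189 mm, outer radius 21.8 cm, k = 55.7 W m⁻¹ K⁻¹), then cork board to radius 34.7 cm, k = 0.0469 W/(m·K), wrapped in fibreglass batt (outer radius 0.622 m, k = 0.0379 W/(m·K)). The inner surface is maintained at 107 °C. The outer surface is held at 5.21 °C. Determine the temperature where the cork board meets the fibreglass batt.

Resistance network (inner→outer):
  R'_cast iron = ln(0.218/0.189)/(2πk) = 0.1427/(2π·55.7) = 4.079×10^-4 m·K/W
  R'_cork board = ln(0.347/0.218)/(2πk) = 0.4648/(2π·0.0469) = 1.577 m·K/W
  R'_fibreglass batt = ln(0.622/0.347)/(2πk) = 0.5836/(2π·0.0379) = 2.451 m·K/W
ΣR = 4.079×10^-4 + 1.577 + 2.451 = 4.028 m·K/W
Q' = ΔT/ΣR = (107 °C − 5.21 °C)/4.028 = 25.27 W/m
From the inner boundary to the cork board/fibreglass batt interface, ΣR_partial = 1.577 m·K/W.
T_interface = T_in − Q'·ΣR_partial = 107 °C − (25.27)(1.577) = 67.1 °C

T = 67.1 °C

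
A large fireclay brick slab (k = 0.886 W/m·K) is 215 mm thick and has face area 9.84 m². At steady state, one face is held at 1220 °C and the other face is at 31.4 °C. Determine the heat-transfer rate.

Q = kA·ΔT/L = 0.886 × 9.84 × |1220 °C − 31.4 °C| / 0.215 = 48200 W

Q = 48.2 kW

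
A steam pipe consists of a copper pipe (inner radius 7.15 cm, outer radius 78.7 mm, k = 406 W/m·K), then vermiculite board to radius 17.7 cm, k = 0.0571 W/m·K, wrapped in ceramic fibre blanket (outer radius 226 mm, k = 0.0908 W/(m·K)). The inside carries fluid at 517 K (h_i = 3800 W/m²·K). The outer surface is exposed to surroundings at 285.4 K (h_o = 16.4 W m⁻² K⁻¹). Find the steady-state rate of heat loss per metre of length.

Q' = 84.8 W/m

Treat each layer as a resistance in series:
  R'_conv,in = 1/(2πr h) = 1/(2π·0.0715·3800) = 5.858×10^-4 m·K/W
  R'_copper = ln(0.0787/0.0715)/(2πk) = 0.09595/(2π·406) = 3.761×10^-5 m·K/W
  R'_vermiculite board = ln(0.177/0.0787)/(2πk) = 0.8105/(2π·0.0571) = 2.259 m·K/W
  R'_ceramic fibre blanket = ln(0.226/0.177)/(2πk) = 0.2444/(2π·0.0908) = 0.4284 m·K/W
  R'_conv,out = 1/(2πr h) = 1/(2π·0.226·16.4) = 0.04294 m·K/W
ΣR = 5.858×10^-4 + 3.761×10^-5 + 2.259 + 0.4284 + 0.04294 = 2.731 m·K/W
Q' = ΔT/ΣR = (517 K − 285.4 K)/2.731 = 84.8 W/m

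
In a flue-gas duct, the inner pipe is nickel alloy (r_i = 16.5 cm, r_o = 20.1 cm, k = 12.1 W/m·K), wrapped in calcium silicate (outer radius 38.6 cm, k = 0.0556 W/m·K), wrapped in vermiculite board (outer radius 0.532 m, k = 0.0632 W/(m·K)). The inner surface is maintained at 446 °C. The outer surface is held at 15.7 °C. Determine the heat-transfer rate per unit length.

Q' = 161 W/m

Treat each layer as a resistance in series:
  R'_nickel alloy = ln(0.201/0.165)/(2πk) = 0.1974/(2π·12.1) = 0.002596 m·K/W
  R'_calcium silicate = ln(0.386/0.201)/(2πk) = 0.6525/(2π·0.0556) = 1.868 m·K/W
  R'_vermiculite board = ln(0.532/0.386)/(2πk) = 0.3208/(2π·0.0632) = 0.8079 m·K/W
ΣR = 0.002596 + 1.868 + 0.8079 = 2.678 m·K/W
Q' = ΔT/ΣR = (446 °C − 15.7 °C)/2.678 = 161 W/m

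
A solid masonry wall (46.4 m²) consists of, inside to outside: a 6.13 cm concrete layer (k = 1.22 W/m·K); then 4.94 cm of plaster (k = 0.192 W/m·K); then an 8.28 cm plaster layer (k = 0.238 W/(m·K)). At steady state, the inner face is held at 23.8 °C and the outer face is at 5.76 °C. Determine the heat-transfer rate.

Treat each layer as a resistance in series:
  R_concrete = L/(kA) = 0.0613/(1.22·46.4) = 0.001083 K/W
  R_plaster = L/(kA) = 0.0494/(0.192·46.4) = 0.005545 K/W
  R_plaster = L/(kA) = 0.0828/(0.238·46.4) = 0.007498 K/W
ΣR = 0.001083 + 0.005545 + 0.007498 = 0.01413 K/W
Q = ΔT/ΣR = (23.8 °C − 5.76 °C)/0.01413 = 1280 W

Q = 1280 W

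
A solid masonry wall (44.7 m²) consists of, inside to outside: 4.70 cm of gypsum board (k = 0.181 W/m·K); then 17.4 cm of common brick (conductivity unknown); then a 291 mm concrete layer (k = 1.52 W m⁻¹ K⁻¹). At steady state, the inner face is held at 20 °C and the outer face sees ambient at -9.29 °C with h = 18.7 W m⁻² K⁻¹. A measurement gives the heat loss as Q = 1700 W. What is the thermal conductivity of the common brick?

k = 0.655 W/m·K

ΣR = ΔT/Q = |20 − -9.29|/1700 = 0.01723 K/W
Known resistances:
  R_gypsum board = L/(kA) = 0.0470/(0.181·44.7) = 0.005809 K/W
  R_concrete = L/(kA) = 0.291/(1.52·44.7) = 0.004283 K/W
  R_conv,out = 1/(hA) = 1/(18.7·44.7) = 0.001196 K/W
R_common brick = ΣR − ΣR_known = 0.01723 − 0.01129 = 0.005940 K/W
L/(kA) = 0.005940 ⇒ k = 0.174/(0.005940·44.7) = 0.655 W/m·K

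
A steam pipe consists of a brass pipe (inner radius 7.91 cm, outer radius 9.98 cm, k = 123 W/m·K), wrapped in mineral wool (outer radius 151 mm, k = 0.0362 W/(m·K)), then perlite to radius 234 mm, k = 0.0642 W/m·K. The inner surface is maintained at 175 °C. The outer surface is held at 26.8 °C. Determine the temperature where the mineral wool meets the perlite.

Series thermal resistances, inner to outer:
  R'_brass = ln(0.0998/0.0791)/(2πk) = 0.2325/(2π·123) = 3.008×10^-4 m·K/W
  R'_mineral wool = ln(0.151/0.0998)/(2πk) = 0.4141/(2π·0.0362) = 1.821 m·K/W
  R'_perlite = ln(0.234/0.151)/(2πk) = 0.4380/(2π·0.0642) = 1.086 m·K/W
ΣR = 3.008×10^-4 + 1.821 + 1.086 = 2.907 m·K/W
Q' = ΔT/ΣR = (175 °C − 26.8 °C)/2.907 = 50.98 W/m
From the inner boundary to the mineral wool/perlite interface, ΣR_partial = 1.821 m·K/W.
T_interface = T_in − Q'·ΣR_partial = 175 °C − (50.98)(1.821) = 82.2 °C

T = 82.2 °C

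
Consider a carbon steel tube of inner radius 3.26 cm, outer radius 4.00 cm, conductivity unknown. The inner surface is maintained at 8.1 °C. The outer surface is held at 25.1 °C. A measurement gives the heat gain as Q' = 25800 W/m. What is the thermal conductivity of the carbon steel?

k = 49.4 W/m·K

ΣR = ΔT/Q' = |8.1 − 25.1|/25800 = 6.589×10^-4 m·K/W
ln(r₂/r₁)/(2πk) = 6.589×10^-4 ⇒ k = 0.2046/(2π·6.589×10^-4) = 49.4 W/m·K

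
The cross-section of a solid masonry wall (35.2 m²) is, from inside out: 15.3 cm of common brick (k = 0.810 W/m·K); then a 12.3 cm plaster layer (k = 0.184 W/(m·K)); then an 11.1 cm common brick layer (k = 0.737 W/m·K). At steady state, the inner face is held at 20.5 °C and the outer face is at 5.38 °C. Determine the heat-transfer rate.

Q = 528 W

Resistance network (inner→outer):
  R_common brick = L/(kA) = 0.153/(0.810·35.2) = 0.005366 K/W
  R_plaster = L/(kA) = 0.123/(0.184·35.2) = 0.01899 K/W
  R_common brick = L/(kA) = 0.111/(0.737·35.2) = 0.004279 K/W
ΣR = 0.005366 + 0.01899 + 0.004279 = 0.02864 K/W
Q = ΔT/ΣR = (20.5 °C − 5.38 °C)/0.02864 = 528 W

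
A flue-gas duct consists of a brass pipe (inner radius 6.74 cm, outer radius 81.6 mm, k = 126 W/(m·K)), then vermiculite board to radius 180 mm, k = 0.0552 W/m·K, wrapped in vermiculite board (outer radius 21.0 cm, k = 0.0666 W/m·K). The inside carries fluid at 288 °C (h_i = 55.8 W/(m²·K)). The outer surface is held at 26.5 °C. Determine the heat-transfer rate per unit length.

Series thermal resistances, inner to outer:
  R'_conv,in = 1/(2πr h) = 1/(2π·0.0674·55.8) = 0.04232 m·K/W
  R'_brass = ln(0.0816/0.0674)/(2πk) = 0.1912/(2π·126) = 2.415×10^-4 m·K/W
  R'_vermiculite board = ln(0.180/0.0816)/(2πk) = 0.7911/(2π·0.0552) = 2.281 m·K/W
  R'_vermiculite board = ln(0.210/0.180)/(2πk) = 0.1542/(2π·0.0666) = 0.3684 m·K/W
ΣR = 0.04232 + 2.415×10^-4 + 2.281 + 0.3684 = 2.692 m·K/W
Q' = ΔT/ΣR = (288 °C − 26.5 °C)/2.692 = 97.1 W/m

Q' = 97.1 W/m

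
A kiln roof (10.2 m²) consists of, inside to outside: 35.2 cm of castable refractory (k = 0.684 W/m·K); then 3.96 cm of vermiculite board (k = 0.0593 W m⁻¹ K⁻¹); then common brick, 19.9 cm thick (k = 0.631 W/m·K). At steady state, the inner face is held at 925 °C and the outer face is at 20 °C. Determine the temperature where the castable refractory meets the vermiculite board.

Series thermal resistances, inner to outer:
  R_castable refractory = L/(kA) = 0.352/(0.684·10.2) = 0.05045 K/W
  R_vermiculite board = L/(kA) = 0.0396/(0.0593·10.2) = 0.06547 K/W
  R_common brick = L/(kA) = 0.199/(0.631·10.2) = 0.03092 K/W
ΣR = 0.05045 + 0.06547 + 0.03092 = 0.1468 K/W
Q = ΔT/ΣR = (925 °C − 20 °C)/0.1468 = 6165 W
From the inner boundary to the castable refractory/vermiculite board interface, ΣR_partial = 0.05045 K/W.
T_interface = T_in − Q·ΣR_partial = 925 °C − (6165)(0.05045) = 614 °C

T = 614 °C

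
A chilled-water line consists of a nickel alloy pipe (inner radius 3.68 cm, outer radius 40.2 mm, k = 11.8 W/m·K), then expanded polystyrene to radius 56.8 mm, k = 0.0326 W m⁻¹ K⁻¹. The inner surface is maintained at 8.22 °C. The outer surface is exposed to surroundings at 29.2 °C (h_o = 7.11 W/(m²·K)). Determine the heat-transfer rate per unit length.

Q' = 10.1 W/m

Series thermal resistances, inner to outer:
  R'_nickel alloy = ln(0.0402/0.0368)/(2πk) = 0.08837/(2π·11.8) = 0.001192 m·K/W
  R'_expanded polystyrene = ln(0.0568/0.0402)/(2πk) = 0.3457/(2π·0.0326) = 1.688 m·K/W
  R'_conv,out = 1/(2πr h) = 1/(2π·0.0568·7.11) = 0.3941 m·K/W
ΣR = 0.001192 + 1.688 + 0.3941 = 2.083 m·K/W
Q' = ΔT/ΣR = (8.22 °C − 29.2 °C)/2.083 = -10.1 W/m
(Negative Q' ⇒ heat flows inward; heat gain = 10.1 W/m.)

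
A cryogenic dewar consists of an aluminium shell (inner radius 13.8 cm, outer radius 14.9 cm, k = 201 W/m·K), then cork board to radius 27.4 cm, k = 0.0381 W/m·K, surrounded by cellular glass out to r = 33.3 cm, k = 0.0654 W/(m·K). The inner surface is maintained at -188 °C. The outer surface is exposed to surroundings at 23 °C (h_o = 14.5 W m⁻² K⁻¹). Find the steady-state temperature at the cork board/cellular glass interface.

T = -1.4 °C

Treat each layer as a resistance in series:
  R_aluminium = (1/0.138 − 1/0.149)/(4πk) = 0.5350/(4π·201) = 2.118×10^-4 K/W
  R_cork board = (1/0.149 − 1/0.274)/(4πk) = 3.062/(4π·0.0381) = 6.395 K/W
  R_cellular glass = (1/0.274 − 1/0.333)/(4πk) = 0.6466/(4π·0.0654) = 0.7868 K/W
  R_conv,out = 1/(4πr²h) = 1/(4π·0.333²·14.5) = 0.04949 K/W
ΣR = 2.118×10^-4 + 6.395 + 0.7868 + 0.04949 = 7.232 K/W
Q = ΔT/ΣR = (-188 °C − 23 °C)/7.232 = -29.18 W
From the inner boundary to the cork board/cellular glass interface, ΣR_partial = 6.395 K/W.
T_interface = T_in − Q·ΣR_partial = -188 °C − (-29.18)(6.395) = -1.4 °C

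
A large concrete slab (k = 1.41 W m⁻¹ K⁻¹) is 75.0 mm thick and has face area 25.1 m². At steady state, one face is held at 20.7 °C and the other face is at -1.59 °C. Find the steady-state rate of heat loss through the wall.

Q = kA·ΔT/L = 1.41 × 25.1 × |20.7 °C − -1.59 °C| / 0.0750 = 10500 W

Q = 10500 W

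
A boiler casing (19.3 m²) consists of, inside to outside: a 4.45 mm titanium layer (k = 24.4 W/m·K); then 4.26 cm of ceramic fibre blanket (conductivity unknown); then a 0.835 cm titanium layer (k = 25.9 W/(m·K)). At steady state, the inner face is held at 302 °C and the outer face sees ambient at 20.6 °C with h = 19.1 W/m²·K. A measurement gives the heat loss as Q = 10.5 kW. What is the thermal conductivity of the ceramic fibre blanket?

ΣR = ΔT/Q = |302 − 20.6|/10500 = 0.02680 K/W
Known resistances:
  R_titanium = L/(kA) = 0.00445/(24.4·19.3) = 9.450×10^-6 K/W
  R_titanium = L/(kA) = 0.00835/(25.9·19.3) = 1.670×10^-5 K/W
  R_conv,out = 1/(hA) = 1/(19.1·19.3) = 0.002713 K/W
R_ceramic fibre blanket = ΣR − ΣR_known = 0.02680 − 0.002739 = 0.02406 K/W
L/(kA) = 0.02406 ⇒ k = 0.0426/(0.02406·19.3) = 0.0917 W/m·K

k = 0.0917 W/m·K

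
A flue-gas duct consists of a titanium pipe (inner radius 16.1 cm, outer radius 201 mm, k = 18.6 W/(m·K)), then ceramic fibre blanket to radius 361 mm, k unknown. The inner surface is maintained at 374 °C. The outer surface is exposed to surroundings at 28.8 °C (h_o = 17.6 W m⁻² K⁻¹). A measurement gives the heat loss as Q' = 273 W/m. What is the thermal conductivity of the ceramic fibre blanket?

k = 0.0753 W/m·K

ΣR = ΔT/Q' = |374 − 28.8|/273 = 1.264 m·K/W
Known resistances:
  R'_titanium = ln(0.201/0.161)/(2πk) = 0.2219/(2π·18.6) = 0.001899 m·K/W
  R'_conv,out = 1/(2πr h) = 1/(2π·0.361·17.6) = 0.02505 m·K/W
R_ceramic fibre blanket = ΣR − ΣR_known = 1.264 − 0.02695 = 1.237 m·K/W
ln(r₂/r₁)/(2πk) = 1.237 ⇒ k = 0.5856/(2π·1.237) = 0.0753 W/m·K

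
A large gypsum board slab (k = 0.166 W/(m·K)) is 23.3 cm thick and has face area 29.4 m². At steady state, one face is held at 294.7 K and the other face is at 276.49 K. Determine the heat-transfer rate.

Q = kA·ΔT/L = 0.166 × 29.4 × |294.7 K − 276.49 K| / 0.233 = 381 W

Q = 381 W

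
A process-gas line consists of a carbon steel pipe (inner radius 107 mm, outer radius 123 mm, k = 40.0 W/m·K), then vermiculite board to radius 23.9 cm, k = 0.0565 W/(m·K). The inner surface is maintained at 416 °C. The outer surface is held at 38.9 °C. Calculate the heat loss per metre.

Q' = 201 W/m

Treat each layer as a resistance in series:
  R'_carbon steel = ln(0.123/0.107)/(2πk) = 0.1394/(2π·40.0) = 5.545×10^-4 m·K/W
  R'_vermiculite board = ln(0.239/0.123)/(2πk) = 0.6643/(2π·0.0565) = 1.871 m·K/W
ΣR = 5.545×10^-4 + 1.871 = 1.872 m·K/W
Q' = ΔT/ΣR = (416 °C − 38.9 °C)/1.872 = 201 W/m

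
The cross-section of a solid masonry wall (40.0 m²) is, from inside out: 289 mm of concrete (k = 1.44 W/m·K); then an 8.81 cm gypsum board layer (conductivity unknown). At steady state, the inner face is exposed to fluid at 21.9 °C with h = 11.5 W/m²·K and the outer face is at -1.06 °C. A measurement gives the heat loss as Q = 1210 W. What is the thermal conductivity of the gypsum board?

ΣR = ΔT/Q = |21.9 − -1.06|/1210 = 0.01898 K/W
Known resistances:
  R_conv,in = 1/(hA) = 1/(11.5·40.0) = 0.002174 K/W
  R_concrete = L/(kA) = 0.289/(1.44·40.0) = 0.005017 K/W
R_gypsum board = ΣR − ΣR_known = 0.01898 − 0.007191 = 0.01179 K/W
L/(kA) = 0.01179 ⇒ k = 0.0881/(0.01179·40.0) = 0.187 W/m·K

k = 0.187 W/m·K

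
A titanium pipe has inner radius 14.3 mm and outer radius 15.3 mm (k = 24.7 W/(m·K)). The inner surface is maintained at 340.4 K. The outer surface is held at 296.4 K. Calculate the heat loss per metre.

Q' = 1.01×10^5 W/m

Q' = 2πk·ΔT/ln(r₂/r₁) = 2π × 24.7 × 44 / ln(0.0153/0.0143) = 1.01×10^5 W/m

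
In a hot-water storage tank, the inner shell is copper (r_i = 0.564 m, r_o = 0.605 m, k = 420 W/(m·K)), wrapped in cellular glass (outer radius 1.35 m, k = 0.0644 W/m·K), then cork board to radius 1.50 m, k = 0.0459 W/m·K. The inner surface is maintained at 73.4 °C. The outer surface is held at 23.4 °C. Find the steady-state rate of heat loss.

Q = 39.8 W

Resistance network (inner→outer):
  R_copper = (1/0.564 − 1/0.605)/(4πk) = 0.1202/(4π·420) = 2.277×10^-5 K/W
  R_cellular glass = (1/0.605 − 1/1.35)/(4πk) = 0.9122/(4π·0.0644) = 1.127 K/W
  R_cork board = (1/1.35 − 1/1.50)/(4πk) = 0.07407/(4π·0.0459) = 0.1284 K/W
ΣR = 2.277×10^-5 + 1.127 + 0.1284 = 1.255 K/W
Q = ΔT/ΣR = (73.4 °C − 23.4 °C)/1.255 = 39.8 W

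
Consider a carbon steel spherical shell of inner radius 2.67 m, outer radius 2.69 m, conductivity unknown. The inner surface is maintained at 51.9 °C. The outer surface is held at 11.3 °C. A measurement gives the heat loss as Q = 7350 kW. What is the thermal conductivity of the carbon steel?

k = 40.1 W/m·K

ΣR = ΔT/Q = |51.9 − 11.3|/7.35×10^6 = 5.524×10^-6 K/W
(1/r₁−1/r₂)/(4πk) = 5.524×10^-6 ⇒ k = 0.002785/(4π·5.524×10^-6) = 40.1 W/m·K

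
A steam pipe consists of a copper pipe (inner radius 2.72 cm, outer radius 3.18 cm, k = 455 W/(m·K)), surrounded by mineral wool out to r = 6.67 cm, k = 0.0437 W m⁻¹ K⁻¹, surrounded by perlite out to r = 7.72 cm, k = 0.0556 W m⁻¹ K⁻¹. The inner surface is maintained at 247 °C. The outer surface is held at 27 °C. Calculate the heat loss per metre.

Q' = 70.6 W/m

Resistance network (inner→outer):
  R'_copper = ln(0.0318/0.0272)/(2πk) = 0.1562/(2π·455) = 5.465×10^-5 m·K/W
  R'_mineral wool = ln(0.0667/0.0318)/(2πk) = 0.7407/(2π·0.0437) = 2.698 m·K/W
  R'_perlite = ln(0.0772/0.0667)/(2πk) = 0.1462/(2π·0.0556) = 0.4185 m·K/W
ΣR = 5.465×10^-5 + 2.698 + 0.4185 = 3.117 m·K/W
Q' = ΔT/ΣR = (247 °C − 27 °C)/3.117 = 70.6 W/m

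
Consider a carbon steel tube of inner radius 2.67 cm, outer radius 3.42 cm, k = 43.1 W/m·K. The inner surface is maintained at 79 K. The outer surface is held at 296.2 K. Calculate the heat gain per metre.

Q' = 2πk·ΔT/ln(r₂/r₁) = 2π × 43.1 × 217.2 / ln(0.0342/0.0267) = 2.38×10^5 W/m

Q' = 238 kW/m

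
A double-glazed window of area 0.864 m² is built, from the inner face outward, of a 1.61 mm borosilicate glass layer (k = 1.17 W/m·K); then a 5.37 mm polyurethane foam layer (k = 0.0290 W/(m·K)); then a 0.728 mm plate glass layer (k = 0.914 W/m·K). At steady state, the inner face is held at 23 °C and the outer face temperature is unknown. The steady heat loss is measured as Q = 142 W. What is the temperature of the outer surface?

Sum the resistances:
  R_borosilicate glass = L/(kA) = 0.00161/(1.17·0.864) = 0.001593 K/W
  R_polyurethane foam = L/(kA) = 0.00537/(0.0290·0.864) = 0.2143 K/W
  R_plate glass = L/(kA) = 7.28×10^-4/(0.914·0.864) = 9.219×10^-4 K/W
ΣR = 0.2168 K/W
ΔT = Q·ΣR = 142 × 0.2168 = 30.79 K
Heat flows outward, so T_out = T_in − ΔT = 23 − 30.79 = -7.79 °C

T_out = -7.79 °C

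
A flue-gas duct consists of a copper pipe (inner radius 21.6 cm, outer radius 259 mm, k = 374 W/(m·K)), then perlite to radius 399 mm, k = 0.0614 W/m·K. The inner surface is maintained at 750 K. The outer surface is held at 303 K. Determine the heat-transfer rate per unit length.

Q' = 399 W/m

Series thermal resistances, inner to outer:
  R'_copper = ln(0.259/0.216)/(2πk) = 0.1815/(2π·374) = 7.726×10^-5 m·K/W
  R'_perlite = ln(0.399/0.259)/(2πk) = 0.4321/(2π·0.0614) = 1.120 m·K/W
ΣR = 7.726×10^-5 + 1.120 = 1.120 m·K/W
Q' = ΔT/ΣR = (750 K − 303 K)/1.120 = 399 W/m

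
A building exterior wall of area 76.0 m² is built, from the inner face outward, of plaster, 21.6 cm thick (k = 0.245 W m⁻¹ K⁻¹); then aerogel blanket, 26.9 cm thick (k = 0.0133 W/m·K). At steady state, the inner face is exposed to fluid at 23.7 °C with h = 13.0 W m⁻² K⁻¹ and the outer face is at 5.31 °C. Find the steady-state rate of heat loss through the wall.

Q = 66.0 W

Series thermal resistances, inner to outer:
  R_conv,in = 1/(hA) = 1/(13.0·76.0) = 0.001012 K/W
  R_plaster = L/(kA) = 0.216/(0.245·76.0) = 0.01160 K/W
  R_aerogel blanket = L/(kA) = 0.269/(0.0133·76.0) = 0.2661 K/W
ΣR = 0.001012 + 0.01160 + 0.2661 = 0.2787 K/W
Q = ΔT/ΣR = (23.7 °C − 5.31 °C)/0.2787 = 66.0 W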